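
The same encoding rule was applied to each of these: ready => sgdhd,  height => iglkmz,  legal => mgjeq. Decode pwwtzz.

In ready: r→s is +1, e→g is +2, a→d is +3, d→h is +4 — the shift increases by 1 each position. The shift increases by 1 at each position, starting from +1: 1, 2, 3, ….
Decoding pwwtzz: p−1=o, w−2=u, w−3=t, t−4=p, z−5=u, z−6=t.

output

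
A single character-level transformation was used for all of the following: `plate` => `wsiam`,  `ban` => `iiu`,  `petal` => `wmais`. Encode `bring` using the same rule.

The shift depends on letter class: consonant p→w is +7, but vowel a→i is +8. Vowels shift forward by 8 and consonants shift forward by 7.
Applying it to bring: b(cons)+7=i, r(cons)+7=y, i(vowel)+8=q, n(cons)+7=u, g(cons)+7=n.

iyqun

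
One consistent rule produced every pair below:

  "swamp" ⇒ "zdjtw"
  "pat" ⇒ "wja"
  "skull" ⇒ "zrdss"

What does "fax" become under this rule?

The shift depends on letter class: consonant s→z is +7, but vowel a→j is +9. Two shifts are in play — +9 for a/e/i/o/u, +7 for every other letter.
On fax: f(cons)+7=m, a(vowel)+9=j, x(cons)+7=e.

mje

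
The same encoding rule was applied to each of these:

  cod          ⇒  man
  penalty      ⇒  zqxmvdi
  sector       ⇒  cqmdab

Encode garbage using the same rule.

qmblmqq

The shift depends on letter class: consonant c→m is +10, but vowel o→a is +12. The rule splits by letter class: vowels +12, consonants +10.
For garbage: g(cons)+10=q, a(vowel)+12=m, r(cons)+10=b, b(cons)+10=l, a(vowel)+12=m, g(cons)+10=q, e(vowel)+12=q.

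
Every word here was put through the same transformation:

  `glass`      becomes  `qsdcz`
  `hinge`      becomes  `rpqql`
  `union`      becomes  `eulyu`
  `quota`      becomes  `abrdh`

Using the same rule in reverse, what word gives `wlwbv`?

metro

Shifts by position in glass: pos 0: g→q (+10), pos 1: l→s (+7), pos 2: a→d (+3), pos 3: s→c (+10), pos 4: s→z (+7) — repeating every 3. A repeating key of period 3 is used — shifts +10, +7, +3 over and over.
Undoing it on wlwbv: w−10=m, l−7=e, w−3=t, b−10=r, v−7=o.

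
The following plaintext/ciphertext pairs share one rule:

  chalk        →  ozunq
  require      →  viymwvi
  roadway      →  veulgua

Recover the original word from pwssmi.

tissue

c(2)→o(14) and h(7)→z(25) fit y≡23x+20 (mod 26); the inverse of 23 mod 26 is 17. Treating letters as 0–25, the rule is x ↦ 23x + 20 (mod 26).
Reversing it on pwssmi: p(15)→17·(15−20)≡19=t; w(22)→17·(22−20)≡8=i; s(18)→17·(18−20)≡18=s; s(18)→17·(18−20)≡18=s; m(12)→17·(12−20)≡20=u; i(8)→17·(8−20)≡4=e (all mod 26).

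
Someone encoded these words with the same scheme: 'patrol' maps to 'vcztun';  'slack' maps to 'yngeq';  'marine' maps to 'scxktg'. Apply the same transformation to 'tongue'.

zqtiag

Shifts by position in patrol: pos 0: p→v (+6), pos 1: a→c (+2), pos 2: t→z (+6), pos 3: r→t (+2) — repeating every 2. It's a Vigenère-style cipher with numeric key [6,2]: position i shifts by key[i mod 2].
Applying it to tongue: t+6=z, o+2=q, n+6=t, g+2=i, u+6=a, e+2=g.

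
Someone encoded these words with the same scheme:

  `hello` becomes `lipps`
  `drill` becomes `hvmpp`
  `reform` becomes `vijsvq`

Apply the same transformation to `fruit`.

Compare letters: h→l is +4, e→i is +4, l→p is +4 — a constant shift. Every letter moves 4 places later in the alphabet, wrapping around z→a.
For fruit: f+4=j, r+4=v, u+4=y, i+4=m, t+4=x.

jvymx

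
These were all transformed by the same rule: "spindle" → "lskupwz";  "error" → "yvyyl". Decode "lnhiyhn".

The output letters match the input read backwards, each shifted +7: spindle reversed is eldnips. Two steps: reverse the string, then apply a Caesar shift of +7.
Decoding lnhiyhn: shift back: l−7=e, n−7=g, h−7=a, i−7=b, y−7=r, h−7=a, n−7=g → egabrag; then reverse → garbage.

garbage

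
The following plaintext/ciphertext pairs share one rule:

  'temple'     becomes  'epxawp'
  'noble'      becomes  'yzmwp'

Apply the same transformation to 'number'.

Compare letters: t→e is +11, e→p is +11, m→x is +11 — a constant shift. Every letter moves 11 places later in the alphabet, wrapping around z→a.
Applying it to number: n+11=y, u+11=f, m+11=x, b+11=m, e+11=p, r+11=c.

yfxmpc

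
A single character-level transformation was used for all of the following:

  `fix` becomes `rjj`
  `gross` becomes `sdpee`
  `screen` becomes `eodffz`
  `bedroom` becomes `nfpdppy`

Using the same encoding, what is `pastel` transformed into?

bbeffx

The shift depends on letter class: consonant f→r is +12, but vowel i→j is +1. The rule splits by letter class: vowels +1, consonants +12.
On pastel: p(cons)+12=b, a(vowel)+1=b, s(cons)+12=e, t(cons)+12=f, e(vowel)+1=f, l(cons)+12=x.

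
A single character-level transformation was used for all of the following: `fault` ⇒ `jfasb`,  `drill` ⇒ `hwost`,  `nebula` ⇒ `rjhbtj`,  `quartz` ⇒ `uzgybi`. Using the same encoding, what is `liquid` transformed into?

In fault: f→j is +4, a→f is +5, u→a is +6, l→s is +7 — the shift increases by 1 each position. Letter i (0-indexed) is shifted by i+4, so successive shifts are 4, 5, 6, ….
Applying it to liquid: l+4=p, i+5=n, q+6=w, u+7=b, i+8=q, d+9=m.

pnwbqm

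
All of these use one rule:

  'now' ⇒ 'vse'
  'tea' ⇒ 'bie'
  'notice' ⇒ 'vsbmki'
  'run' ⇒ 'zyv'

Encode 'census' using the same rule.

The shift depends on letter class: consonant n→v is +8, but vowel o→s is +4. Vowels shift forward by 4 and consonants shift forward by 8.
For census: c(cons)+8=k, e(vowel)+4=i, n(cons)+8=v, s(cons)+8=a, u(vowel)+4=y, s(cons)+8=a.

kivaya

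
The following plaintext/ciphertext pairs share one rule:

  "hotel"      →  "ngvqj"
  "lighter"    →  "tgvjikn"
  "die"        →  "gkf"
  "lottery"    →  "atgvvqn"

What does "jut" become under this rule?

vwl

The output letters match the input read backwards, each shifted +2: hotel reversed is letoh. Two steps: reverse the string, then apply a Caesar shift of +2.
On jut: reverse → tuj; then shift: t+2=v, u+2=w, j+2=l.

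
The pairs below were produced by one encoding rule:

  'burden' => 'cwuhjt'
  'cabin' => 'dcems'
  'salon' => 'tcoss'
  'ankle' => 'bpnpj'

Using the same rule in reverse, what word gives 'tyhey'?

In burden: b→c is +1, u→w is +2, r→u is +3, d→h is +4 — the shift increases by 1 each position. Each letter shifts forward by (position + 1), i.e. 1, 2, 3, … — the shift grows by one for each successive letter.
Undoing it on tyhey: t−1=s, y−2=w, h−3=e, e−4=a, y−5=t.

sweat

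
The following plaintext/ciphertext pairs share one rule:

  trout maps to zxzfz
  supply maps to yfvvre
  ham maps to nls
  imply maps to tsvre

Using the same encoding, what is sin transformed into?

ytt

The rule splits by letter class: vowels +11, consonants +6.
Applying it to sin: s(cons)+6=y, i(vowel)+11=t, n(cons)+6=t.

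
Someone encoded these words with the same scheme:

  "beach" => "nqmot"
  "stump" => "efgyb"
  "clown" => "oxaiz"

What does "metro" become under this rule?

yqfda

Every letter moves 12 places later in the alphabet, wrapping around z→a.
Applying it to metro: m+12=y, e+12=q, t+12=f, r+12=d, o+12=a.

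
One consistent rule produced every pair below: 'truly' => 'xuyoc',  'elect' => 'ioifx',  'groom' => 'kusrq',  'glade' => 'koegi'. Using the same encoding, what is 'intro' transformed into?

Shifts by position in truly: pos 0: t→x (+4), pos 1: r→u (+3), pos 2: u→y (+4), pos 3: l→o (+3) — repeating every 2. A repeating key of period 2 is used — shifts +4, +3 over and over.
For intro: i+4=m, n+3=q, t+4=x, r+3=u, o+4=s.

mqxus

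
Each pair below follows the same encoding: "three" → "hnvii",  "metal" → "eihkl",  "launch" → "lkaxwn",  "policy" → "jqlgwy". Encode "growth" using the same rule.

t(19)→h(7) and h(7)→n(13) fit y≡19x+10 (mod 26); the inverse of 19 mod 26 is 11. This is an affine cipher: with a=0,…,z=25, each position x becomes (19x+10) mod 26.
For growth: g(6)→19·6+10≡20=u; r(17)→19·17+10≡21=v; o(14)→19·14+10≡16=q; w(22)→19·22+10≡12=m; t(19)→19·19+10≡7=h; h(7)→19·7+10≡13=n (all mod 26).

uvqmhn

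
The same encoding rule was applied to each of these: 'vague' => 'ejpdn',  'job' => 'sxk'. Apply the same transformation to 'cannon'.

ljwwxw

Compare letters: v→e is +9, a→j is +9, g→p is +9 — a constant shift. Every letter moves 9 places later in the alphabet, wrapping around z→a.
On cannon: c+9=l, a+9=j, n+9=w, n+9=w, o+9=x, n+9=w.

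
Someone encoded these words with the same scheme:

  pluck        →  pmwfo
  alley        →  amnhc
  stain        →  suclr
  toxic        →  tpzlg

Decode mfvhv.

meter

In pluck: p→p is +0, l→m is +1, u→w is +2, c→f is +3 — the shift increases by 1 each position. The shift increases by 1 at each position, starting from +0: 0, 1, 2, ….
Reversing it on mfvhv: m−0=m, f−1=e, v−2=t, h−3=e, v−4=r.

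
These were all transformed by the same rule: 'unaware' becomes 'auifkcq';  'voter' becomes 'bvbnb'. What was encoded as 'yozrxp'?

shrine

In unaware: u→a is +6, n→u is +7, a→i is +8, w→f is +9 — the shift increases by 1 each position. Each letter shifts forward by (position + 6), i.e. 6, 7, 8, … — the shift grows by one for each successive letter.
Decoding yozrxp: y−6=s, o−7=h, z−8=r, r−9=i, x−10=n, p−11=e.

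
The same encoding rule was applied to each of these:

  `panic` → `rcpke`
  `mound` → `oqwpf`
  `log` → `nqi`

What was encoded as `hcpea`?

fancy

Compare letters: p→r is +2, a→c is +2, n→p is +2 — a constant shift. Every letter moves 2 places later in the alphabet, wrapping around z→a.
Reversing it on hcpea: h−2=f, c−2=a, p−2=n, e−2=c, a−2=y.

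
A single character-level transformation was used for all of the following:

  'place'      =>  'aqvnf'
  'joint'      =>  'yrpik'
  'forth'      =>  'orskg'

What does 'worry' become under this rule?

lrssd

p(15)→a(0) and l(11)→q(16) fit y≡9x+21 (mod 26); the inverse of 9 mod 26 is 3. Each letter's alphabet position (a=0..z=25) is mapped through 9·x+21 mod 26 — an affine cipher.
For worry: w(22)→9·22+21≡11=l; o(14)→9·14+21≡17=r; r(17)→9·17+21≡18=s; r(17)→9·17+21≡18=s; y(24)→9·24+21≡3=d (all mod 26).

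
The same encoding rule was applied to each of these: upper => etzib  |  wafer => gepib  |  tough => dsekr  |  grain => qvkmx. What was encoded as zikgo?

peace

Shifts by position in upper: pos 0: u→e (+10), pos 1: p→t (+4), pos 2: p→z (+10), pos 3: e→i (+4) — repeating every 2. A repeating key of period 2 is used — shifts +10, +4 over and over.
Undoing it on zikgo: z−10=p, i−4=e, k−10=a, g−4=c, o−10=e.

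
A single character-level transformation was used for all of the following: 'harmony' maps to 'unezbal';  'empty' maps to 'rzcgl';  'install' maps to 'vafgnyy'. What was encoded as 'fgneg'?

start

Compare letters: h→u is +13, a→n is +13, r→e is +13 — a constant shift. Every letter moves 13 places later in the alphabet, wrapping around z→a.
Undoing it on fgneg: f−13=s, g−13=t, n−13=a, e−13=r, g−13=t.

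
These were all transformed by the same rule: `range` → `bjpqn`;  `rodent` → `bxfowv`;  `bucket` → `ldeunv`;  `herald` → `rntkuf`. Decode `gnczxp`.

Shifts by position in range: pos 0: r→b (+10), pos 1: a→j (+9), pos 2: n→p (+2), pos 3: g→q (+10), pos 4: e→n (+9) — repeating every 3. It's a Vigenère-style cipher with numeric key [10,9,2]: position i shifts by key[i mod 3].
Decoding gnczxp: g−10=w, n−9=e, c−2=a, z−10=p, x−9=o, p−2=n.

weapon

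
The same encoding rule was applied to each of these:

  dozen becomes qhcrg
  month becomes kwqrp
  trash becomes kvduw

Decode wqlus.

Read the word backwards and shift each letter +3.
Reversing it on wqlus: shift back: w−3=t, q−3=n, l−3=i, u−3=r, s−3=p → tnirp; then reverse → print.

print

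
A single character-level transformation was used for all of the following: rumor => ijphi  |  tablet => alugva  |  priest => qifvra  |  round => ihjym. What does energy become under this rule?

r(17)→i(8) and u(20)→j(9) fit y≡9x+11 (mod 26); the inverse of 9 mod 26 is 3. This is an affine cipher: with a=0,…,z=25, each position x becomes (9x+11) mod 26.
On energy: e(4)→9·4+11≡21=v; n(13)→9·13+11≡24=y; e(4)→9·4+11≡21=v; r(17)→9·17+11≡8=i; g(6)→9·6+11≡13=n; y(24)→9·24+11≡19=t (all mod 26).

vyvint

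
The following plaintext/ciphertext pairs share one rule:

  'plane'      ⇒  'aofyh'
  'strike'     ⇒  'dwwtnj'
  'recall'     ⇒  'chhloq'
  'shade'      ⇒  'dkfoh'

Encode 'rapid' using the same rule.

Shifts by position in plane: pos 0: p→a (+11), pos 1: l→o (+3), pos 2: a→f (+5), pos 3: n→y (+11), pos 4: e→h (+3) — repeating every 3. It's a Vigenère-style cipher with numeric key [11,3,5]: position i shifts by key[i mod 3].
Applying it to rapid: r+11=c, a+3=d, p+5=u, i+11=t, d+3=g.

cdutg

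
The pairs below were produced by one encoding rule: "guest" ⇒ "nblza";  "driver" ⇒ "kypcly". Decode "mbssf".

fully

Each letter is shifted forward by 7 in the alphabet (a Caesar shift of +7).
Decoding mbssf: m−7=f, b−7=u, s−7=l, s−7=l, f−7=y.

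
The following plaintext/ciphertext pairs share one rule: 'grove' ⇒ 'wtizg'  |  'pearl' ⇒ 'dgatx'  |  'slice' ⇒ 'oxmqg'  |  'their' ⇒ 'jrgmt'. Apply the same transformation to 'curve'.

qetzg

g(6)→w(22) and r(17)→t(19) fit y≡21x+0 (mod 26); the inverse of 21 mod 26 is 5. Each letter's alphabet position (a=0..z=25) is mapped through 21·x+0 mod 26 — an affine cipher.
Applying it to curve: c(2)→21·2+0≡16=q; u(20)→21·20+0≡4=e; r(17)→21·17+0≡19=t; v(21)→21·21+0≡25=z; e(4)→21·4+0≡6=g (all mod 26).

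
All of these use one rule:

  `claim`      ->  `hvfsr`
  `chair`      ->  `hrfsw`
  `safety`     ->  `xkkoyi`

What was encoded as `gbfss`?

Shifts by position in claim: pos 0: c→h (+5), pos 1: l→v (+10), pos 2: a→f (+5), pos 3: i→s (+10) — repeating every 2. A repeating key of period 2 is used — shifts +5, +10 over and over.
Decoding gbfss: g−5=b, b−10=r, f−5=a, s−10=i, s−5=n.

brain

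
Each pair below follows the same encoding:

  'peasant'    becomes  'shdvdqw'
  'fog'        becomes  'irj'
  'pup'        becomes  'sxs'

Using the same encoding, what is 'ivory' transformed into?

Each letter is shifted forward by 3 in the alphabet (a Caesar shift of +3).
Applying it to ivory: i+3=l, v+3=y, o+3=r, r+3=u, y+3=b.

lyrub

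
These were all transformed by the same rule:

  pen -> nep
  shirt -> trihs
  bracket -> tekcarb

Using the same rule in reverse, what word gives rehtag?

gather

The output letters match the input read backwards: pen reversed is nep. It's just the letters in reverse order.
Decoding rehtag: then reverse → gather.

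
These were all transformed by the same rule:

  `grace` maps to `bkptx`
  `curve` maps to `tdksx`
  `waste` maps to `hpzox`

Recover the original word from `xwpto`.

exact

This is an affine cipher: with a=0,…,z=25, each position x becomes (15x+15) mod 26.
Reversing it on xwpto: x(23)→7·(23−15)≡4=e; w(22)→7·(22−15)≡23=x; p(15)→7·(15−15)≡0=a; t(19)→7·(19−15)≡2=c; o(14)→7·(14−15)≡19=t (all mod 26).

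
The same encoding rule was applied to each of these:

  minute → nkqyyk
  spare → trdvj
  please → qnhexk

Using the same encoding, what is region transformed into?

In minute: m→n is +1, i→k is +2, n→q is +3, u→y is +4 — the shift increases by 1 each position. Letter i (0-indexed) is shifted by i+1, so successive shifts are 1, 2, 3, ….
Applying it to region: r+1=s, e+2=g, g+3=j, i+4=m, o+5=t, n+6=t.

sgjmtt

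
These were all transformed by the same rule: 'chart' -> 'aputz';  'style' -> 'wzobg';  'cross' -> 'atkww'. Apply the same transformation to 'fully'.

c(2)→a(0) and h(7)→p(15) fit y≡3x+20 (mod 26); the inverse of 3 mod 26 is 9. This is an affine cipher: with a=0,…,z=25, each position x becomes (3x+20) mod 26.
On fully: f(5)→3·5+20≡9=j; u(20)→3·20+20≡2=c; l(11)→3·11+20≡1=b; l(11)→3·11+20≡1=b; y(24)→3·24+20≡14=o (all mod 26).

jcbbo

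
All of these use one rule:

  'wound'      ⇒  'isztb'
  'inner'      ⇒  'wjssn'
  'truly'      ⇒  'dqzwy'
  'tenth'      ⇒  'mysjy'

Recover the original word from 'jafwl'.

The output letters match the input read backwards, each shifted +5: wound reversed is dnuow. The word is reversed, then every letter is shifted forward by 5.
Reversing it on jafwl: shift back: j−5=e, a−5=v, f−5=a, w−5=r, l−5=g → evarg; then reverse → grave.

grave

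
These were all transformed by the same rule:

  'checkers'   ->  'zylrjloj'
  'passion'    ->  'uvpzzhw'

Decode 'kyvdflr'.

keyword

The output letters match the input read backwards, each shifted +7: checkers reversed is srekcehc. The word is reversed, then every letter is shifted forward by 7.
Undoing it on kyvdflr: shift back: k−7=d, y−7=r, v−7=o, d−7=w, f−7=y, l−7=e, r−7=k → drowyek; then reverse → keyword.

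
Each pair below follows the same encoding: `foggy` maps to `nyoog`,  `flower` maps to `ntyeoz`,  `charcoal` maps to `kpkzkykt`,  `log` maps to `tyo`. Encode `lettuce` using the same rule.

tobbeko

The shift depends on letter class: consonant f→n is +8, but vowel o→y is +10. Two shifts are in play — +10 for a/e/i/o/u, +8 for every other letter.
For lettuce: l(cons)+8=t, e(vowel)+10=o, t(cons)+8=b, t(cons)+8=b, u(vowel)+10=e, c(cons)+8=k, e(vowel)+10=o.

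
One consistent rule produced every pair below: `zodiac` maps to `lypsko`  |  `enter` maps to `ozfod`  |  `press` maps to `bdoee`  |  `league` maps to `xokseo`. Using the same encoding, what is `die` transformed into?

The shift depends on letter class: consonant z→l is +12, but vowel o→y is +10. Vowels shift forward by 10 and consonants shift forward by 12.
On die: d(cons)+12=p, i(vowel)+10=s, e(vowel)+10=o.

pso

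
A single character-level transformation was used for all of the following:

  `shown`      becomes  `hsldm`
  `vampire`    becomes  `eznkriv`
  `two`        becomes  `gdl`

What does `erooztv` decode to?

Each pair mirrors across the alphabet (s↔h, h↔s, o↔l): positions sum to 25. Letters are reflected about the middle of the alphabet (position → 25−position): Atbash.
Undoing it on erooztv: e↔v, r↔i, o↔l, o↔l, z↔a, t↔g, v↔e.

village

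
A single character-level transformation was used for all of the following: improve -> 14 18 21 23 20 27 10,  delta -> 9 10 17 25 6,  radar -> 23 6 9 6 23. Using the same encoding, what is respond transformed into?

23 10 24 21 20 19 9

The number is (letter's place in the alphabet, a=1) + 5.
Applying it to respond: r=18→23, e=5→10, s=19→24, p=16→21, o=15→20, n=14→19, d=4→9.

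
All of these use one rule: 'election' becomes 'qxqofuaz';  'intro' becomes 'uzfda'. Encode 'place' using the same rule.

Every letter moves 12 places later in the alphabet, wrapping around z→a.
On place: p+12=b, l+12=x, a+12=m, c+12=o, e+12=q.

bxmoq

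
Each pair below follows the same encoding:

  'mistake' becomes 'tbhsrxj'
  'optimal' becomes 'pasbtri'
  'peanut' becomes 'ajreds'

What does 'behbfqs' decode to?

insight

This is an affine cipher: with a=0,…,z=25, each position x becomes (11x+17) mod 26.
Decoding behbfqs: b(1)→19·(1−17)≡8=i; e(4)→19·(4−17)≡13=n; h(7)→19·(7−17)≡18=s; b(1)→19·(1−17)≡8=i; f(5)→19·(5−17)≡6=g; q(16)→19·(16−17)≡7=h; s(18)→19·(18−17)≡19=t (all mod 26).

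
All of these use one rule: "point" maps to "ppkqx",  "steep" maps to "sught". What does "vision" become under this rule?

In point: p→p is +0, o→p is +1, i→k is +2, n→q is +3 — the shift increases by 1 each position. Each letter shifts forward by its position index (0, 1, 2, …) — the shift grows by one for each successive letter.
On vision: v+0=v, i+1=j, s+2=u, i+3=l, o+4=s, n+5=s.

vjulss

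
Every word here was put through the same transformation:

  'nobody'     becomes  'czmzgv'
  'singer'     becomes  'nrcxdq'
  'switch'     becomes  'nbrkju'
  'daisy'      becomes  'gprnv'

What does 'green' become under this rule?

xqddc

Treating letters as 0–25, the rule is x ↦ 23x + 15 (mod 26).
On green: g(6)→23·6+15≡23=x; r(17)→23·17+15≡16=q; e(4)→23·4+15≡3=d; e(4)→23·4+15≡3=d; n(13)→23·13+15≡2=c (all mod 26).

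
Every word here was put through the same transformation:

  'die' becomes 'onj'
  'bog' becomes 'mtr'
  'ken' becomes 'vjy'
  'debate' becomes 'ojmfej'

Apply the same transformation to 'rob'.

ctm

The shift depends on letter class: consonant d→o is +11, but vowel i→n is +5. The rule splits by letter class: vowels +5, consonants +11.
Applying it to rob: r(cons)+11=c, o(vowel)+5=t, b(cons)+11=m.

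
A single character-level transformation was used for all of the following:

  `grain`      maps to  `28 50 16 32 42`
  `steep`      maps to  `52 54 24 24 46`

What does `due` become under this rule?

22 56 24

g(#7)→28 and r(#18)→50: differences scale by 2, so n = 2·pos + 14. With a=1..z=26, the number is 2·pos + 14.
On due: d=4→22, u=21→56, e=5→24.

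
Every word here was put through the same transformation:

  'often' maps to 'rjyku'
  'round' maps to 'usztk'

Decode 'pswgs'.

In often: o→r is +3, f→j is +4, t→y is +5, e→k is +6 — the shift increases by 1 each position. The shift increases by 1 at each position, starting from +3: 3, 4, 5, ….
Undoing it on pswgs: p−3=m, s−4=o, w−5=r, g−6=a, s−7=l.

moral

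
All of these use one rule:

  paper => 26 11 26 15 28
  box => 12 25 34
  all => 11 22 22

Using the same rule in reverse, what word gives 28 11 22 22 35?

rally

p is letter #16 and maps to 26: an offset of 10. Each letter is replaced by its alphabet position (a=1..z=26) + 10.
Decoding 28 11 22 22 35: 28→(28−10)÷1=18=r, 11→(11−10)÷1=1=a, 22→(22−10)÷1=12=l, 22→(22−10)÷1=12=l, 35→(35−10)÷1=25=y.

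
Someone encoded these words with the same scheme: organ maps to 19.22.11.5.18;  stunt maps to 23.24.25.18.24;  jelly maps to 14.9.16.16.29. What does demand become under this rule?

8.9.17.5.18.8

o is letter #15 and maps to 19: an offset of 4. Letters become their 1-based position plus 4 (so a→5, b→6, …).
On demand: d=4→8, e=5→9, m=13→17, a=1→5, n=14→18, d=4→8.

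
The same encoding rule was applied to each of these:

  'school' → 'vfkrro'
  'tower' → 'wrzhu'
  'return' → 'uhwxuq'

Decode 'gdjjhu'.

Each letter is shifted forward by 3 in the alphabet (a Caesar shift of +3).
Reversing it on gdjjhu: g−3=d, d−3=a, j−3=g, j−3=g, h−3=e, u−3=r.

dagger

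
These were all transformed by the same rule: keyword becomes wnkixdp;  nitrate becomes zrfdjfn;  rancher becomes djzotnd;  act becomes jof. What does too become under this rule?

The rule splits by letter class: vowels +9, consonants +12.
For too: t(cons)+12=f, o(vowel)+9=x, o(vowel)+9=x.

fxx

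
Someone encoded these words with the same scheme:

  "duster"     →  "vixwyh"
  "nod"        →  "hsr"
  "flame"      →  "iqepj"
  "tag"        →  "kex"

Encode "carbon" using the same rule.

The word is reversed, then every letter is shifted forward by 4.
For carbon: reverse → nobrac; then shift: n+4=r, o+4=s, b+4=f, r+4=v, a+4=e, c+4=g.

rsfveg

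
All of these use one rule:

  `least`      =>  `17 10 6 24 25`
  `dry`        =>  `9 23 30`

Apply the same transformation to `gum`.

12 26 18

l is letter #12 and maps to 17: an offset of 5. Each letter is replaced by its alphabet position (a=1..z=26) + 5.
Applying it to gum: g=7→12, u=21→26, m=13→18.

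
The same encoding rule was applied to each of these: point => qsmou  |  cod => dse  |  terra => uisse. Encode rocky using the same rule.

ssdlz

Two shifts are in play — +4 for a/e/i/o/u, +1 for every other letter.
Applying it to rocky: r(cons)+1=s, o(vowel)+4=s, c(cons)+1=d, k(cons)+1=l, y(cons)+1=z.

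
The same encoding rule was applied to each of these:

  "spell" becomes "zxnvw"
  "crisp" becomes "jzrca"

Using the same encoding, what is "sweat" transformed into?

In spell: s→z is +7, p→x is +8, e→n is +9, l→v is +10 — the shift increases by 1 each position. The shift increases by 1 at each position, starting from +7: 7, 8, 9, ….
For sweat: s+7=z, w+8=e, e+9=n, a+10=k, t+11=e.

zenke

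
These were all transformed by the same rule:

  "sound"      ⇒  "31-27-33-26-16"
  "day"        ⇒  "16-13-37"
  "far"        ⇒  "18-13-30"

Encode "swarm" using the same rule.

31-35-13-30-25

s is letter #19 and maps to 31: an offset of 12. Letters become their 1-based position plus 12 (so a→13, b→14, …).
For swarm: s=19→31, w=23→35, a=1→13, r=18→30, m=13→25.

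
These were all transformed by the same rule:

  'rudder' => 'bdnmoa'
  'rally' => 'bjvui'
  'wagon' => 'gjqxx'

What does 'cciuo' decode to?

Shifts by position in rudder: pos 0: r→b (+10), pos 1: u→d (+9), pos 2: d→n (+10), pos 3: d→m (+9) — repeating every 2. It's a Vigenère-style cipher with numeric key [10,9]: position i shifts by key[i mod 2].
Decoding cciuo: c−10=s, c−9=t, i−10=y, u−9=l, o−10=e.

style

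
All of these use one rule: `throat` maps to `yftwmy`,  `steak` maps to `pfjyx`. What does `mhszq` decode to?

Two steps: reverse the string, then apply a Caesar shift of +5.
Decoding mhszq: shift back: m−5=h, h−5=c, s−5=n, z−5=u, q−5=l → hcnul; then reverse → lunch.

lunch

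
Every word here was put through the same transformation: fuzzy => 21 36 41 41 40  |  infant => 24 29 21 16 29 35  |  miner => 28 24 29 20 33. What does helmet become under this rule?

23 20 27 28 20 35

Each letter is replaced by its alphabet position (a=1..z=26) + 15.
For helmet: h=8→23, e=5→20, l=12→27, m=13→28, e=5→20, t=20→35.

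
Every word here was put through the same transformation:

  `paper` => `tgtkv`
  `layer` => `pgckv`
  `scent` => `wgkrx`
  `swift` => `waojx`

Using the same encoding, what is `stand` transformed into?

wxgrh

The shift depends on letter class: consonant p→t is +4, but vowel a→g is +6. The rule splits by letter class: vowels +6, consonants +4.
Applying it to stand: s(cons)+4=w, t(cons)+4=x, a(vowel)+6=g, n(cons)+4=r, d(cons)+4=h.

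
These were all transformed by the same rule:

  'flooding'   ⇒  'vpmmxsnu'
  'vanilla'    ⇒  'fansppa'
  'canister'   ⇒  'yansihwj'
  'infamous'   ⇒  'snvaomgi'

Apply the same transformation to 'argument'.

ajugownh

f(5)→v(21) and l(11)→p(15) fit y≡25x+0 (mod 26); the inverse of 25 mod 26 is 25. This is an affine cipher: with a=0,…,z=25, each position x becomes (25x+0) mod 26.
Applying it to argument: a(0)→25·0+0≡0=a; r(17)→25·17+0≡9=j; g(6)→25·6+0≡20=u; u(20)→25·20+0≡6=g; m(12)→25·12+0≡14=o; e(4)→25·4+0≡22=w; n(13)→25·13+0≡13=n; t(19)→25·19+0≡7=h (all mod 26).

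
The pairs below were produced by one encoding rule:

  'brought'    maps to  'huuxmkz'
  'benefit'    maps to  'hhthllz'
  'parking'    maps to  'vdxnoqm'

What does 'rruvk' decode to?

loose

The shifts repeat in a cycle of length 2: positions 0,1,… shift by +6, +3, then the pattern repeats.
Undoing it on rruvk: r−6=l, r−3=o, u−6=o, v−3=s, k−6=e.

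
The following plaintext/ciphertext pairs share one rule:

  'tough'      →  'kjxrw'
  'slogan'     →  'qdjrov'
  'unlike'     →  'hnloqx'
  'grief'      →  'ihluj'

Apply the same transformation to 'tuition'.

The output letters match the input read backwards, each shifted +3: tough reversed is hguot. The word is reversed, then every letter is shifted forward by 3.
On tuition: reverse → noitiut; then shift: n+3=q, o+3=r, i+3=l, t+3=w, i+3=l, u+3=x, t+3=w.

qrlwlxw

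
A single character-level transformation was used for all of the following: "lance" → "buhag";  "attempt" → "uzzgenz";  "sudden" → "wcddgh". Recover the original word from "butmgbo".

l(11)→b(1) and a(0)→u(20) fit y≡3x+20 (mod 26); the inverse of 3 mod 26 is 9. Treating letters as 0–25, the rule is x ↦ 3x + 20 (mod 26).
Undoing it on butmgbo: b(1)→9·(1−20)≡11=l; u(20)→9·(20−20)≡0=a; t(19)→9·(19−20)≡17=r; m(12)→9·(12−20)≡6=g; g(6)→9·(6−20)≡4=e; b(1)→9·(1−20)≡11=l; o(14)→9·(14−20)≡24=y (all mod 26).

largely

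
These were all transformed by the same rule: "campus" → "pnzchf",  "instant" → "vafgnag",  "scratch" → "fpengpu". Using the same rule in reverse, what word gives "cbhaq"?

pound

This is a Caesar cipher with shift 13.
Decoding cbhaq: c−13=p, b−13=o, h−13=u, a−13=n, q−13=d.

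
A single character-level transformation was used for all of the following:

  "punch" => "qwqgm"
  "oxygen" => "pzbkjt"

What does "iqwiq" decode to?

hotel

In punch: p→q is +1, u→w is +2, n→q is +3, c→g is +4 — the shift increases by 1 each position. The shift increases by 1 at each position, starting from +1: 1, 2, 3, ….
Undoing it on iqwiq: i−1=h, q−2=o, w−3=t, i−4=e, q−5=l.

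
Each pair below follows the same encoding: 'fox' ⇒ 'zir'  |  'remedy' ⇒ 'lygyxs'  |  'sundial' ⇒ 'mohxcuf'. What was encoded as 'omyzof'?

useful

Each letter is shifted forward by 20 in the alphabet (a Caesar shift of +20).
Decoding omyzof: o−20=u, m−20=s, y−20=e, z−20=f, o−20=u, f−20=l.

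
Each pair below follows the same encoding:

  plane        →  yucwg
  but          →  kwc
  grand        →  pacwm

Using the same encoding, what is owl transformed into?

The shift depends on letter class: consonant p→y is +9, but vowel a→c is +2. The rule splits by letter class: vowels +2, consonants +9.
On owl: o(vowel)+2=q, w(cons)+9=f, l(cons)+9=u.

qfu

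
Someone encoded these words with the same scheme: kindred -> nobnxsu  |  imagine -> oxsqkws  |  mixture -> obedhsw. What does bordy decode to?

The output letters match the input read backwards, each shifted +10: kindred reversed is derdnik. Two steps: reverse the string, then apply a Caesar shift of +10.
Undoing it on bordy: shift back: b−10=r, o−10=e, r−10=h, d−10=t, y−10=o → rehto; then reverse → other.

other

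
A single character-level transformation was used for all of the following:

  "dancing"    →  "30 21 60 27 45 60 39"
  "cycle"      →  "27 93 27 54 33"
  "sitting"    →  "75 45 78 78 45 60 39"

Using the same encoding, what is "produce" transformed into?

d(#4)→30 and a(#1)→21: differences scale by 3, so n = 3·pos + 18. The formula is n = 3×(alphabet index, a=1) + 18.
For produce: p=16→66, r=18→72, o=15→63, d=4→30, u=21→81, c=3→27, e=5→33.

66 72 63 30 81 27 33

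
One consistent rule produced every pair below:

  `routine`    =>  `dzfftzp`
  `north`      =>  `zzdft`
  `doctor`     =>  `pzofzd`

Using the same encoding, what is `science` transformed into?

Vowels shift forward by 11 and consonants shift forward by 12.
Applying it to science: s(cons)+12=e, c(cons)+12=o, i(vowel)+11=t, e(vowel)+11=p, n(cons)+12=z, c(cons)+12=o, e(vowel)+11=p.

eotpzop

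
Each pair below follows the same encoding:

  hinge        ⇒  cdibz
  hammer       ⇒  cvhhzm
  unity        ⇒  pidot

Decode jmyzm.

order

Each letter is shifted forward by 21 in the alphabet (a Caesar shift of +21).
Undoing it on jmyzm: j−21=o, m−21=r, y−21=d, z−21=e, m−21=r.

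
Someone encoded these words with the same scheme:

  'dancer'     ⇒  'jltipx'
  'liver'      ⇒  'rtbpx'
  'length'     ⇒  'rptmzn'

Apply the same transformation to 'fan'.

The shift depends on letter class: consonant d→j is +6, but vowel a→l is +11. The rule splits by letter class: vowels +11, consonants +6.
For fan: f(cons)+6=l, a(vowel)+11=l, n(cons)+6=t.

llt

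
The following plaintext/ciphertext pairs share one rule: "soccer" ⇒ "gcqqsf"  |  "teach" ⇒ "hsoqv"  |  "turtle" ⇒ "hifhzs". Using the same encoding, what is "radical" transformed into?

Compare letters: s→g is +14, o→c is +14, c→q is +14 — a constant shift. Every letter moves 14 places later in the alphabet, wrapping around z→a.
For radical: r+14=f, a+14=o, d+14=r, i+14=w, c+14=q, a+14=o, l+14=z.

forwqoz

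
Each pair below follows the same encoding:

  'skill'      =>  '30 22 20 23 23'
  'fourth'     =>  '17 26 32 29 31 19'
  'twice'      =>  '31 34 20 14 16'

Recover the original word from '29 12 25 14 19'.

ranch

Each letter is replaced by its alphabet position (a=1..z=26) + 11.
Decoding 29 12 25 14 19: 29→(29−11)÷1=18=r, 12→(12−11)÷1=1=a, 25→(25−11)÷1=14=n, 14→(14−11)÷1=3=c, 19→(19−11)÷1=8=h.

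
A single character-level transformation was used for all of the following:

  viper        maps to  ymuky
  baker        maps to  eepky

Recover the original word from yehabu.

vacuum

Letter i (0-indexed) is shifted by i+3, so successive shifts are 3, 4, 5, ….
Decoding yehabu: y−3=v, e−4=a, h−5=c, a−6=u, b−7=u, u−8=m.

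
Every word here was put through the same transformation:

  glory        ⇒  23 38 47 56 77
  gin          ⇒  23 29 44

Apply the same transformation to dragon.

g(#7)→23 and l(#12)→38: differences scale by 3, so n = 3·pos + 2. The formula is n = 3×(alphabet index, a=1) + 2.
For dragon: d=4→14, r=18→56, a=1→5, g=7→23, o=15→47, n=14→44.

14 56 5 23 47 44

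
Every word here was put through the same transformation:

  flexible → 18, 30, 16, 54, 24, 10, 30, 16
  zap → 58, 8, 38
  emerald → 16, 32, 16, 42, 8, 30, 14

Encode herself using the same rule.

22, 16, 42, 44, 16, 30, 18

f(#6)→18 and l(#12)→30: differences scale by 2, so n = 2·pos + 6. With a=1..z=26, the number is 2·pos + 6.
On herself: h=8→22, e=5→16, r=18→42, s=19→44, e=5→16, l=12→30, f=6→18.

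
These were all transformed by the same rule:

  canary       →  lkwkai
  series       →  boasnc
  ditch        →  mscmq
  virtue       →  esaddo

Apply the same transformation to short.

brxbc

Shifts by position in canary: pos 0: c→l (+9), pos 1: a→k (+10), pos 2: n→w (+9), pos 3: a→k (+10) — repeating every 2. A repeating key of period 2 is used — shifts +9, +10 over and over.
For short: s+9=b, h+10=r, o+9=x, r+10=b, t+9=c.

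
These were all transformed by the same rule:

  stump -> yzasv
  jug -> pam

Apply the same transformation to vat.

bgz

It's a constant shift of +6 (ROT6).
Applying it to vat: v+6=b, a+6=g, t+6=z.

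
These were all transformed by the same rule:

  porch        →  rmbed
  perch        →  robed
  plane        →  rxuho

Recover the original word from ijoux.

ideal

Treating letters as 0–25, the rule is x ↦ 5x + 20 (mod 26).
Reversing it on ijoux: i(8)→21·(8−20)≡8=i; j(9)→21·(9−20)≡3=d; o(14)→21·(14−20)≡4=e; u(20)→21·(20−20)≡0=a; x(23)→21·(23−20)≡11=l (all mod 26).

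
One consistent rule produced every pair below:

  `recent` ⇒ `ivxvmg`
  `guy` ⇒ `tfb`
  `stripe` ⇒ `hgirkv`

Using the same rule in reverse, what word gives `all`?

zoo

Each pair mirrors across the alphabet (r↔i, e↔v, c↔x): positions sum to 25. This is the alphabet-reversal cipher (Atbash): a becomes z, b becomes y, etc.
Reversing it on all: a↔z, l↔o, l↔o.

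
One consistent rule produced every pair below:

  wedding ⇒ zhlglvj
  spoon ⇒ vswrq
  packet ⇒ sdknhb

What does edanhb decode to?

basket

Shifts by position in wedding: pos 0: w→z (+3), pos 1: e→h (+3), pos 2: d→l (+8), pos 3: d→g (+3), pos 4: i→l (+3), pos 5: n→v (+8) — repeating every 3. It's a Vigenère-style cipher with numeric key [3,3,8]: position i shifts by key[i mod 3].
Decoding edanhb: e−3=b, d−3=a, a−8=s, n−3=k, h−3=e, b−8=t.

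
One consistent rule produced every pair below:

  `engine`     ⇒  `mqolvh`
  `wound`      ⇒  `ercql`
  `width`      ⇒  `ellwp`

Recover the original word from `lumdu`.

The shifts repeat in a cycle of length 2: positions 0,1,… shift by +8, +3, then the pattern repeats.
Undoing it on lumdu: l−8=d, u−3=r, m−8=e, d−3=a, u−8=m.

dream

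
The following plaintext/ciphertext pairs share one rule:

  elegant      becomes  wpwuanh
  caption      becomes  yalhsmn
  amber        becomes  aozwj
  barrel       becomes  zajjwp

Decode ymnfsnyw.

convince

e(4)→w(22) and l(11)→p(15) fit y≡25x+0 (mod 26); the inverse of 25 mod 26 is 25. This is an affine cipher: with a=0,…,z=25, each position x becomes (25x+0) mod 26.
Reversing it on ymnfsnyw: y(24)→25·(24−0)≡2=c; m(12)→25·(12−0)≡14=o; n(13)→25·(13−0)≡13=n; f(5)→25·(5−0)≡21=v; s(18)→25·(18−0)≡8=i; n(13)→25·(13−0)≡13=n; y(24)→25·(24−0)≡2=c; w(22)→25·(22−0)≡4=e (all mod 26).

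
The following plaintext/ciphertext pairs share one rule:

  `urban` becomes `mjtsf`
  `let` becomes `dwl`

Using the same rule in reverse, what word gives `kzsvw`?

shade

Every letter moves 18 places later in the alphabet, wrapping around z→a.
Reversing it on kzsvw: k−18=s, z−18=h, s−18=a, v−18=d, w−18=e.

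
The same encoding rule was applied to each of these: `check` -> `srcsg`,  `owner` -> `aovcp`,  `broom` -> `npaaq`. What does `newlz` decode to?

Each letter's alphabet position (a=0..z=25) is mapped through 5·x+8 mod 26 — an affine cipher.
Reversing it on newlz: n(13)→21·(13−8)≡1=b; e(4)→21·(4−8)≡20=u; w(22)→21·(22−8)≡8=i; l(11)→21·(11−8)≡11=l; z(25)→21·(25−8)≡19=t (all mod 26).

built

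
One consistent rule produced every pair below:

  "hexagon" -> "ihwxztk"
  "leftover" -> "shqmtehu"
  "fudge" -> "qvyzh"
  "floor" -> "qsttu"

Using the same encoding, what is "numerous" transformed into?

h(7)→i(8) and e(4)→h(7) fit y≡9x+23 (mod 26); the inverse of 9 mod 26 is 3. This is an affine cipher: with a=0,…,z=25, each position x becomes (9x+23) mod 26.
For numerous: n(13)→9·13+23≡10=k; u(20)→9·20+23≡21=v; m(12)→9·12+23≡1=b; e(4)→9·4+23≡7=h; r(17)→9·17+23≡20=u; o(14)→9·14+23≡19=t; u(20)→9·20+23≡21=v; s(18)→9·18+23≡3=d (all mod 26).

kvbhutvd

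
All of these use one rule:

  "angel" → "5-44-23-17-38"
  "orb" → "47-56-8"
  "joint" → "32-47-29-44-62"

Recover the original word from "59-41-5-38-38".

a(#1)→5 and n(#14)→44: differences scale by 3, so n = 3·pos + 2. With a=1..z=26, the number is 3·pos + 2.
Undoing it on 59-41-5-38-38: 59→(59−2)÷3=19=s, 41→(41−2)÷3=13=m, 5→(5−2)÷3=1=a, 38→(38−2)÷3=12=l, 38→(38−2)÷3=12=l.

small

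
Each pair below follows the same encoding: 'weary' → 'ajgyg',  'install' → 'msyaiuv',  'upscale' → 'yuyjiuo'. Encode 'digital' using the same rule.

In weary: w→a is +4, e→j is +5, a→g is +6, r→y is +7 — the shift increases by 1 each position. Each letter shifts forward by (position + 4), i.e. 4, 5, 6, … — the shift grows by one for each successive letter.
For digital: d+4=h, i+5=n, g+6=m, i+7=p, t+8=b, a+9=j, l+10=v.

hnmpbjv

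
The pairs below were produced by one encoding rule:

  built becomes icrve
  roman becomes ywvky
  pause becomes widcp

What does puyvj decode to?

The shift increases by 1 at each position, starting from +7: 7, 8, 9, ….
Reversing it on puyvj: p−7=i, u−8=m, y−9=p, v−10=l, j−11=y.

imply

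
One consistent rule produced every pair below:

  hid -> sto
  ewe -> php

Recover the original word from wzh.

It's a constant shift of +11 (ROT11).
Reversing it on wzh: w−11=l, z−11=o, h−11=w.

low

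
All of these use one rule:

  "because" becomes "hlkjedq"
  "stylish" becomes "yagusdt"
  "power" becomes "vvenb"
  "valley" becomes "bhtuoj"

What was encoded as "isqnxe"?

client

In because: b→h is +6, e→l is +7, c→k is +8, a→j is +9 — the shift increases by 1 each position. Each letter shifts forward by (position + 6), i.e. 6, 7, 8, … — the shift grows by one for each successive letter.
Undoing it on isqnxe: i−6=c, s−7=l, q−8=i, n−9=e, x−10=n, e−11=t.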